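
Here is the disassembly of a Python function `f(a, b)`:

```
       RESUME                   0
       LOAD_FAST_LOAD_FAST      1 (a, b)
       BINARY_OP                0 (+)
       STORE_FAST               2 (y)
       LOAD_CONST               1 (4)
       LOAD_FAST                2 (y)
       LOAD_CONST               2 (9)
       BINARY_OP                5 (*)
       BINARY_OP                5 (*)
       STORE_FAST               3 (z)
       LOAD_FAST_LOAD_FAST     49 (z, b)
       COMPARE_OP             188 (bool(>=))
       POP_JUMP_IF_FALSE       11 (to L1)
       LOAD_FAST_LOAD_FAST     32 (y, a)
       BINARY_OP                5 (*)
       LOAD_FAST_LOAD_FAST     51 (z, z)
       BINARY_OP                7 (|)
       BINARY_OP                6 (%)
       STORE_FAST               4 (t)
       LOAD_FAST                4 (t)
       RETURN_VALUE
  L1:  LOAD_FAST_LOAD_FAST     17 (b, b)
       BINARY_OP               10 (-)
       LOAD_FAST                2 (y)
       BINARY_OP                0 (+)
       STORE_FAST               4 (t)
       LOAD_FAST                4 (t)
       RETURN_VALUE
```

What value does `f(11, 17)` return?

LOAD_FAST_LOAD_FAST a,b → push 11,17. Stack: [11, 17]
BINARY_OP + → 11 + 17 = 28. Stack: [28]
STORE_FAST y → y=28. Stack: []
LOAD_CONST → push 4. Stack: [4]
LOAD_FAST y → push 28. Stack: [4, 28]
LOAD_CONST → push 9. Stack: [4, 28, 9]
BINARY_OP * → 28 * 9 = 252. Stack: [4, 252]
BINARY_OP * → 4 * 252 = 1008. Stack: [1008]
STORE_FAST z → z=1008. Stack: []
LOAD_FAST_LOAD_FAST z,b → push 1008,17. Stack: [1008, 17]
COMPARE_OP bool(>=) → 1008 vs 17 = True. Stack: [True]
POP_JUMP_IF_FALSE → pop True; no jump. Stack: []
LOAD_FAST_LOAD_FAST y,a → push 28,11. Stack: [28, 11]
BINARY_OP * → 28 * 11 = 308. Stack: [308]
LOAD_FAST_LOAD_FAST z,z → push 1008,1008. Stack: [308, 1008, 1008]
BINARY_OP | → 1008 | 1008 = 1008. Stack: [308, 1008]
BINARY_OP % → 308 % 1008 = 308. Stack: [308]
STORE_FAST t → t=308. Stack: []
LOAD_FAST t → push 308. Stack: [308]
RETURN_VALUE → return 308.

308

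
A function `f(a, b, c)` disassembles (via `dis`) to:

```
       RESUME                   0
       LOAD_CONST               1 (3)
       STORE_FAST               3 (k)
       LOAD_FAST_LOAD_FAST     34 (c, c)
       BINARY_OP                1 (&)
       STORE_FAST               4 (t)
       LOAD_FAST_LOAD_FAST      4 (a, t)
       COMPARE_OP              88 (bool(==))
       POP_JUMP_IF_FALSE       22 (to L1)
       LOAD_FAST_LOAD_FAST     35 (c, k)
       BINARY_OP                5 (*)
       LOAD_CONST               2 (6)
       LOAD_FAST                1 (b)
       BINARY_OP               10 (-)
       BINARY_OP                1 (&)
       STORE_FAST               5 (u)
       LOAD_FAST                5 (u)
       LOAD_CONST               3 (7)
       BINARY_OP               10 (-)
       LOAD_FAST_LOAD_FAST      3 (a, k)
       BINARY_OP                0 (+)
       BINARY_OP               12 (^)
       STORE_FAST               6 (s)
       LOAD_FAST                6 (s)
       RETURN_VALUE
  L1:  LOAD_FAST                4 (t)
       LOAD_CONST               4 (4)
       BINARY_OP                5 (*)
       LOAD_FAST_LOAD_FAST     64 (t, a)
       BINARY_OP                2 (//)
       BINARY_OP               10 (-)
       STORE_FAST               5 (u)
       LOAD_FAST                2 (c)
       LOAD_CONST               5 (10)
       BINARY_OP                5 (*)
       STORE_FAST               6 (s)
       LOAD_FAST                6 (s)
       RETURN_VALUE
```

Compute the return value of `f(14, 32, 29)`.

LOAD_CONST → push 3. Stack: [3]
STORE_FAST k → k=3. Stack: []
LOAD_FAST_LOAD_FAST c,c → push 29,29. Stack: [29, 29]
BINARY_OP & → 29 & 29 = 29. Stack: [29]
STORE_FAST t → t=29. Stack: []
LOAD_FAST_LOAD_FAST a,t → push 14,29. Stack: [14, 29]
COMPARE_OP bool(==) → 14 vs 29 = False. Stack: [False]
POP_JUMP_IF_FALSE → pop False; jump. Stack: []
LOAD_FAST t → push 29. Stack: [29]
LOAD_CONST → push 4. Stack: [29, 4]
BINARY_OP * → 29 * 4 = 116. Stack: [116]
LOAD_FAST_LOAD_FAST t,a → push 29,14. Stack: [116, 29, 14]
BINARY_OP // → 29 // 14 = 2. Stack: [116, 2]
BINARY_OP - → 116 - 2 = 114. Stack: [114]
STORE_FAST u → u=114. Stack: []
LOAD_FAST c → push 29. Stack: [29]
LOAD_CONST → push 10. Stack: [29, 10]
BINARY_OP * → 29 * 10 = 290. Stack: [290]
STORE_FAST s → s=290. Stack: []
LOAD_FAST s → push 290. Stack: [290]
RETURN_VALUE → return 290.

290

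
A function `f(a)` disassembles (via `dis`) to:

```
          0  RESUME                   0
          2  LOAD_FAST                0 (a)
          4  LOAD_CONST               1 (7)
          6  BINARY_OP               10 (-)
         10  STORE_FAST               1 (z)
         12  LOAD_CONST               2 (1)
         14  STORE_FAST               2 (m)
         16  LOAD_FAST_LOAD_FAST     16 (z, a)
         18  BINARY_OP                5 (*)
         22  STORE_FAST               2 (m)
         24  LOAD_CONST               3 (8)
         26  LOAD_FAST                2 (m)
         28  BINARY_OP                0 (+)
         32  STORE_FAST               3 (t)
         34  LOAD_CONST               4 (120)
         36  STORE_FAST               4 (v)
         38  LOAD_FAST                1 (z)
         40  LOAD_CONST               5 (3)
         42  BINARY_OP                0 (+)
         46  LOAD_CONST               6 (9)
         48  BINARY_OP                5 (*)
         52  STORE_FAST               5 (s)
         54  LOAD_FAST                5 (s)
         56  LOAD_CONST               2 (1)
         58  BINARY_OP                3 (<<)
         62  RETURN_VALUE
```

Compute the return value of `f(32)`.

504

LOAD_FAST a → push 32. Stack: [32]
LOAD_CONST → push 7. Stack: [32, 7]
BINARY_OP - → 32 - 7 = 25. Stack: [25]
STORE_FAST z → z=25. Stack: []
LOAD_CONST → push 1. Stack: [1]
STORE_FAST m → m=1. Stack: []
LOAD_FAST_LOAD_FAST z,a → push 25,32. Stack: [25, 32]
BINARY_OP * → 25 * 32 = 800. Stack: [800]
STORE_FAST m → m=800. Stack: []
LOAD_CONST → push 8. Stack: [8]
LOAD_FAST m → push 800. Stack: [8, 800]
BINARY_OP + → 8 + 800 = 808. Stack: [808]
STORE_FAST t → t=808. Stack: []
LOAD_CONST → push 120. Stack: [120]
STORE_FAST v → v=120. Stack: []
LOAD_FAST z → push 25. Stack: [25]
LOAD_CONST → push 3. Stack: [25, 3]
BINARY_OP + → 25 + 3 = 28. Stack: [28]
LOAD_CONST → push 9. Stack: [28, 9]
BINARY_OP * → 28 * 9 = 252. Stack: [252]
STORE_FAST s → s=252. Stack: []
LOAD_FAST s → push 252. Stack: [252]
LOAD_CONST → push 1. Stack: [252, 1]
BINARY_OP << → 252 << 1 = 504. Stack: [504]
RETURN_VALUE → return 504.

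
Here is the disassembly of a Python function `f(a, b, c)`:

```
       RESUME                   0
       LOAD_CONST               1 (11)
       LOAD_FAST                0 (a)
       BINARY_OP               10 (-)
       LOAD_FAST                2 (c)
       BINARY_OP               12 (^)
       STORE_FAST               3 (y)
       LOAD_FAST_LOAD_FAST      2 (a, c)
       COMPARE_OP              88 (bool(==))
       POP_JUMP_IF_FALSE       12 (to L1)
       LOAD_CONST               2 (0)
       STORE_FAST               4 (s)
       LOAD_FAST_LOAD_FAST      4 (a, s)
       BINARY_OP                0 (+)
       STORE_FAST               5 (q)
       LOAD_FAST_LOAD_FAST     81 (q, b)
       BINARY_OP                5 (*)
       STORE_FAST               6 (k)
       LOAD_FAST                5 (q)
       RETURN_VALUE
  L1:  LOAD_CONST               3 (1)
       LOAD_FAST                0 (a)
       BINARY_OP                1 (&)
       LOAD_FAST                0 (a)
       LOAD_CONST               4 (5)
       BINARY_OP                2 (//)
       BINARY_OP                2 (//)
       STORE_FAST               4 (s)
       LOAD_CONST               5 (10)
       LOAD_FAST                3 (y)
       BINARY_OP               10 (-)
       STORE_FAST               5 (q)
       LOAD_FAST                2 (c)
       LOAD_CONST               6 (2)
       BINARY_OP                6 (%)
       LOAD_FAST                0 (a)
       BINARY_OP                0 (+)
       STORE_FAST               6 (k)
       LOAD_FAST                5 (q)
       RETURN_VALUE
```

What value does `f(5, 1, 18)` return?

LOAD_CONST → push 11. Stack: [11]
LOAD_FAST a → push 5. Stack: [11, 5]
BINARY_OP - → 11 - 5 = 6. Stack: [6]
LOAD_FAST c → push 18. Stack: [6, 18]
BINARY_OP ^ → 6 ^ 18 = 20. Stack: [20]
STORE_FAST y → y=20. Stack: []
LOAD_FAST_LOAD_FAST a,c → push 5,18. Stack: [5, 18]
COMPARE_OP bool(==) → 5 vs 18 = False. Stack: [False]
POP_JUMP_IF_FALSE → pop False; jump. Stack: []
LOAD_CONST → push 1. Stack: [1]
LOAD_FAST a → push 5. Stack: [1, 5]
BINARY_OP & → 1 & 5 = 1. Stack: [1]
LOAD_FAST a → push 5. Stack: [1, 5]
LOAD_CONST → push 5. Stack: [1, 5, 5]
BINARY_OP // → 5 // 5 = 1. Stack: [1, 1]
BINARY_OP // → 1 // 1 = 1. Stack: [1]
STORE_FAST s → s=1. Stack: []
LOAD_CONST → push 10. Stack: [10]
LOAD_FAST y → push 20. Stack: [10, 20]
BINARY_OP - → 10 - 20 = -10. Stack: [-10]
STORE_FAST q → q=-10. Stack: []
LOAD_FAST c → push 18. Stack: [18]
LOAD_CONST → push 2. Stack: [18, 2]
BINARY_OP % → 18 % 2 = 0. Stack: [0]
LOAD_FAST a → push 5. Stack: [0, 5]
BINARY_OP + → 0 + 5 = 5. Stack: [5]
STORE_FAST k → k=5. Stack: []
LOAD_FAST q → push -10. Stack: [-10]
RETURN_VALUE → return -10.

-10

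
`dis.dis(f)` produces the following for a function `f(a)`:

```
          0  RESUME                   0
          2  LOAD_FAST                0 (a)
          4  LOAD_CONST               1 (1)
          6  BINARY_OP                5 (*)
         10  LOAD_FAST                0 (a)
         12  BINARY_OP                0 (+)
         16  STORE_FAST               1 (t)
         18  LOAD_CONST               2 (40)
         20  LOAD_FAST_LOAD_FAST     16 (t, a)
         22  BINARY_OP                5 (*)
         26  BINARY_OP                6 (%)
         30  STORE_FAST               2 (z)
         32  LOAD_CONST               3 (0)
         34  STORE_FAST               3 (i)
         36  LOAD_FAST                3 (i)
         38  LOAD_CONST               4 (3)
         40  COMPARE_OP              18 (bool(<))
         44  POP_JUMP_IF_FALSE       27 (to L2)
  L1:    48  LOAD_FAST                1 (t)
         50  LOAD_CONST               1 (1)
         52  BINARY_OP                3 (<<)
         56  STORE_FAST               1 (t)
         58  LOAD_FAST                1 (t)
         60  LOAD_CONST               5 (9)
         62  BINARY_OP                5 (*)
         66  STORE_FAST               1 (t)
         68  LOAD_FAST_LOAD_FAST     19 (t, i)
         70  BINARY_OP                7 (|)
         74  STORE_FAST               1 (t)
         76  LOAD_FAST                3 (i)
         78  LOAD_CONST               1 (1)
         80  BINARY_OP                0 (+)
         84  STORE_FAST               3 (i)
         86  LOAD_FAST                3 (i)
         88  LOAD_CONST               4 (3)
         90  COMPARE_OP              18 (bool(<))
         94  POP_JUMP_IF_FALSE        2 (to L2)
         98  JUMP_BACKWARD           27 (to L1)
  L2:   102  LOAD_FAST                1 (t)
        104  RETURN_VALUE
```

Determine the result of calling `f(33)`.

LOAD_FAST a → push 33
LOAD_CONST → push 1
BINARY_OP * → 33 * 1 = 33
LOAD_FAST a → push 33
BINARY_OP + → 33 + 33 = 66
STORE_FAST t → t=66
LOAD_CONST → push 40
LOAD_FAST_LOAD_FAST t,a → push 66,33
BINARY_OP * → 66 * 33 = 2178
BINARY_OP % → 40 % 2178 = 40
STORE_FAST z → z=40
LOAD_CONST → push 0
STORE_FAST i → i=0
LOAD_FAST i → push 0
LOAD_CONST → push 3
COMPARE_OP bool(<) → 0 vs 3 = True
POP_JUMP_IF_FALSE → pop True; no jump
LOAD_FAST t → push 66
LOAD_CONST → push 1
BINARY_OP << → 66 << 1 = 132
STORE_FAST t → t=132
LOAD_FAST t → push 132
LOAD_CONST → push 9
BINARY_OP * → 132 * 9 = 1188
STORE_FAST t → t=1188
LOAD_FAST_LOAD_FAST t,i → push 1188,0
BINARY_OP | → 1188 | 0 = 1188
STORE_FAST t → t=1188
LOAD_FAST i → push 0
LOAD_CONST → push 1
BINARY_OP + → 0 + 1 = 1
STORE_FAST i → i=1
LOAD_FAST i → push 1
LOAD_CONST → push 3
COMPARE_OP bool(<) → 1 vs 3 = True
POP_JUMP_IF_FALSE → pop True; no jump
LOAD_FAST t → push 1188
LOAD_CONST → push 1
BINARY_OP << → 1188 << 1 = 2376
STORE_FAST t → t=2376
LOAD_FAST t → push 2376
LOAD_CONST → push 9
BINARY_OP * → 2376 * 9 = 21384
STORE_FAST t → t=21384
LOAD_FAST_LOAD_FAST t,i → push 21384,1
BINARY_OP | → 21384 | 1 = 21385
STORE_FAST t → t=21385
LOAD_FAST i → push 1
LOAD_CONST → push 1
BINARY_OP + → 1 + 1 = 2
STORE_FAST i → i=2
LOAD_FAST i → push 2
LOAD_CONST → push 3
COMPARE_OP bool(<) → 2 vs 3 = True
POP_JUMP_IF_FALSE → pop True; no jump
LOAD_FAST t → push 21385
LOAD_CONST → push 1
BINARY_OP << → 21385 << 1 = 42770
STORE_FAST t → t=42770
LOAD_FAST t → push 42770
LOAD_CONST → push 9
BINARY_OP * → 42770 * 9 = 384930
STORE_FAST t → t=384930
LOAD_FAST_LOAD_FAST t,i → push 384930,2
BINARY_OP | → 384930 | 2 = 384930
STORE_FAST t → t=384930
LOAD_FAST i → push 2
LOAD_CONST → push 1
BINARY_OP + → 2 + 1 = 3
STORE_FAST i → i=3
LOAD_FAST i → push 3
LOAD_CONST → push 3
COMPARE_OP bool(<) → 3 vs 3 = False
POP_JUMP_IF_FALSE → pop False; jump
LOAD_FAST t → push 384930
RETURN_VALUE → return 384930.

384930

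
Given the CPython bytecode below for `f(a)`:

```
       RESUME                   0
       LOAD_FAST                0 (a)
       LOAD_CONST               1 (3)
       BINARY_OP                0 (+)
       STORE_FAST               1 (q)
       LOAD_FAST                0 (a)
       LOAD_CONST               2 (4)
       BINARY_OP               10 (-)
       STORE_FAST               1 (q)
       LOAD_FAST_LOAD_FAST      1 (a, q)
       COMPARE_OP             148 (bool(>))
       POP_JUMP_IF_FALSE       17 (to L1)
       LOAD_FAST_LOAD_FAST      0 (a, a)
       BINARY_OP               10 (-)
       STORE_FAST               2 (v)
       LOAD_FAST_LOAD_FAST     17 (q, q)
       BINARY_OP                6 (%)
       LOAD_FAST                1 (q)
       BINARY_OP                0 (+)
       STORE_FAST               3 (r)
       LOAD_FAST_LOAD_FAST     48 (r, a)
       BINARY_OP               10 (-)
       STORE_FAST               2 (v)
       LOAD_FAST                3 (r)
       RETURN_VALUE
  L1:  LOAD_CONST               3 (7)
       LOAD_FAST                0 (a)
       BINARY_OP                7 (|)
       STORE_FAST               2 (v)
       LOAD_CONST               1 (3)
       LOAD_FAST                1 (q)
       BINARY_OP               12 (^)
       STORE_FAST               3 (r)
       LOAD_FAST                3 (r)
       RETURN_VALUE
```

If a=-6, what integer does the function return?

-10

LOAD_FAST a → push -6. Stack: [-6]
LOAD_CONST → push 3. Stack: [-6, 3]
BINARY_OP + → -6 + 3 = -3. Stack: [-3]
STORE_FAST q → q=-3. Stack: []
LOAD_FAST a → push -6. Stack: [-6]
LOAD_CONST → push 4. Stack: [-6, 4]
BINARY_OP - → -6 - 4 = -10. Stack: [-10]
STORE_FAST q → q=-10. Stack: []
LOAD_FAST_LOAD_FAST a,q → push -6,-10. Stack: [-6, -10]
COMPARE_OP bool(>) → -6 vs -10 = True. Stack: [True]
POP_JUMP_IF_FALSE → pop True; no jump. Stack: []
LOAD_FAST_LOAD_FAST a,a → push -6,-6. Stack: [-6, -6]
BINARY_OP - → -6 - -6 = 0. Stack: [0]
STORE_FAST v → v=0. Stack: []
LOAD_FAST_LOAD_FAST q,q → push -10,-10. Stack: [-10, -10]
BINARY_OP % → -10 % -10 = 0. Stack: [0]
LOAD_FAST q → push -10. Stack: [0, -10]
BINARY_OP + → 0 + -10 = -10. Stack: [-10]
STORE_FAST r → r=-10. Stack: []
LOAD_FAST_LOAD_FAST r,a → push -10,-6. Stack: [-10, -6]
BINARY_OP - → -10 - -6 = -4. Stack: [-4]
STORE_FAST v → v=-4. Stack: []
LOAD_FAST r → push -10. Stack: [-10]
RETURN_VALUE → return -10.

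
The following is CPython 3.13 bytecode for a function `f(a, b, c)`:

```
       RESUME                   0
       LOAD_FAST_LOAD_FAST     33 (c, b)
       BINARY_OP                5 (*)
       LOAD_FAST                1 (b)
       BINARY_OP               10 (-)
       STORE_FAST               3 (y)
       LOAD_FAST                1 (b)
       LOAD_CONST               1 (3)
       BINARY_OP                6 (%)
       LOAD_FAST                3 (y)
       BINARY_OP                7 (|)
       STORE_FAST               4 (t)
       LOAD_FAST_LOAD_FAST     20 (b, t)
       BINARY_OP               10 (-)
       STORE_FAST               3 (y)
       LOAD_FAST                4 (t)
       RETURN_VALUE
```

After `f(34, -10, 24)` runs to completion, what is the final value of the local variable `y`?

220

LOAD_FAST_LOAD_FAST c,b → push 24,-10. Stack: [24, -10]
BINARY_OP * → 24 * -10 = -240. Stack: [-240]
LOAD_FAST b → push -10. Stack: [-240, -10]
BINARY_OP - → -240 - -10 = -230. Stack: [-230]
STORE_FAST y → y=-230. Stack: []
LOAD_FAST b → push -10. Stack: [-10]
LOAD_CONST → push 3. Stack: [-10, 3]
BINARY_OP % → -10 % 3 = 2. Stack: [2]
LOAD_FAST y → push -230. Stack: [2, -230]
BINARY_OP | → 2 | -230 = -230. Stack: [-230]
STORE_FAST t → t=-230. Stack: []
LOAD_FAST_LOAD_FAST b,t → push -10,-230. Stack: [-10, -230]
BINARY_OP - → -10 - -230 = 220. Stack: [220]
STORE_FAST y → y=220. Stack: []
LOAD_FAST t → push -230. Stack: [-230]
RETURN_VALUE → return -230.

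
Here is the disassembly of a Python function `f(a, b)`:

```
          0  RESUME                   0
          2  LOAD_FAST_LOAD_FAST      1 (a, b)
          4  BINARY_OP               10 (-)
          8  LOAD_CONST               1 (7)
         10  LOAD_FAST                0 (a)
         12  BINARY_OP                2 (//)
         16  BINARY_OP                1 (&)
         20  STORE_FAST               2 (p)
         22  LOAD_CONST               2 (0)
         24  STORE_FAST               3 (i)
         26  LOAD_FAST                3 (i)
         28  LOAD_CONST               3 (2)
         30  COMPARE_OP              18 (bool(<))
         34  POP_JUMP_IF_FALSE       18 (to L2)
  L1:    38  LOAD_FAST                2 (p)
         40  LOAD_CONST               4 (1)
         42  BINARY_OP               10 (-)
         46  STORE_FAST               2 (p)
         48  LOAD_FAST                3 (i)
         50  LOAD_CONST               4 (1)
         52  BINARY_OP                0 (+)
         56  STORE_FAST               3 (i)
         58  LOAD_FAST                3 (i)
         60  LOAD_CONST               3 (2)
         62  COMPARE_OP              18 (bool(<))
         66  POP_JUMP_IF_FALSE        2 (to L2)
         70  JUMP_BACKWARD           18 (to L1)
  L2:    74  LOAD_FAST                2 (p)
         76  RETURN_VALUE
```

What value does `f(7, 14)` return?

LOAD_FAST_LOAD_FAST a,b → push 7,14. Stack: [7, 14]
BINARY_OP - → 7 - 14 = -7. Stack: [-7]
LOAD_CONST → push 7. Stack: [-7, 7]
LOAD_FAST a → push 7. Stack: [-7, 7, 7]
BINARY_OP // → 7 // 7 = 1. Stack: [-7, 1]
BINARY_OP & → -7 & 1 = 1. Stack: [1]
STORE_FAST p → p=1. Stack: []
LOAD_CONST → push 0. Stack: [0]
STORE_FAST i → i=0. Stack: []
LOAD_FAST i → push 0. Stack: [0]
LOAD_CONST → push 2. Stack: [0, 2]
COMPARE_OP bool(<) → 0 vs 2 = True. Stack: [True]
POP_JUMP_IF_FALSE → pop True; no jump. Stack: []
LOAD_FAST p → push 1. Stack: [1]
LOAD_CONST → push 1. Stack: [1, 1]
BINARY_OP - → 1 - 1 = 0. Stack: [0]
STORE_FAST p → p=0. Stack: []
LOAD_FAST i → push 0. Stack: [0]
LOAD_CONST → push 1. Stack: [0, 1]
BINARY_OP + → 0 + 1 = 1. Stack: [1]
STORE_FAST i → i=1. Stack: []
LOAD_FAST i → push 1. Stack: [1]
LOAD_CONST → push 2. Stack: [1, 2]
COMPARE_OP bool(<) → 1 vs 2 = True. Stack: [True]
POP_JUMP_IF_FALSE → pop True; no jump. Stack: []
LOAD_FAST p → push 0. Stack: [0]
LOAD_CONST → push 1. Stack: [0, 1]
BINARY_OP - → 0 - 1 = -1. Stack: [-1]
STORE_FAST p → p=-1. Stack: []
LOAD_FAST i → push 1. Stack: [1]
LOAD_CONST → push 1. Stack: [1, 1]
BINARY_OP + → 1 + 1 = 2. Stack: [2]
STORE_FAST i → i=2. Stack: []
LOAD_FAST i → push 2. Stack: [2]
LOAD_CONST → push 2. Stack: [2, 2]
COMPARE_OP bool(<) → 2 vs 2 = False. Stack: [False]
POP_JUMP_IF_FALSE → pop False; jump. Stack: []
LOAD_FAST p → push -1. Stack: [-1]
RETURN_VALUE → return -1.

-1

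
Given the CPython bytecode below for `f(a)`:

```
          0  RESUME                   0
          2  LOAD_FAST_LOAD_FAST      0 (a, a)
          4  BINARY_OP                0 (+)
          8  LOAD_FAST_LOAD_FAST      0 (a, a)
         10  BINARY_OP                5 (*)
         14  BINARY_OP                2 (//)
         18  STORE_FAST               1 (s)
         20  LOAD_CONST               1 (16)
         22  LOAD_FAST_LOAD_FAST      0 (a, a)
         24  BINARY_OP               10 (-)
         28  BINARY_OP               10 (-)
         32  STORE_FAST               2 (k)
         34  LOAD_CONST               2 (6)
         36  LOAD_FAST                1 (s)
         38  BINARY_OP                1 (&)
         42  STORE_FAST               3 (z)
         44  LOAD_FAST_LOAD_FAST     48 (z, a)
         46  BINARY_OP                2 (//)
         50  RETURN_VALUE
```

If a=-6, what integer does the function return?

LOAD_FAST_LOAD_FAST a,a → push -6,-6. Stack: [-6, -6]
BINARY_OP + → -6 + -6 = -12. Stack: [-12]
LOAD_FAST_LOAD_FAST a,a → push -6,-6. Stack: [-12, -6, -6]
BINARY_OP * → -6 * -6 = 36. Stack: [-12, 36]
BINARY_OP // → -12 // 36 = -1. Stack: [-1]
STORE_FAST s → s=-1. Stack: []
LOAD_CONST → push 16. Stack: [16]
LOAD_FAST_LOAD_FAST a,a → push -6,-6. Stack: [16, -6, -6]
BINARY_OP - → -6 - -6 = 0. Stack: [16, 0]
BINARY_OP - → 16 - 0 = 16. Stack: [16]
STORE_FAST k → k=16. Stack: []
LOAD_CONST → push 6. Stack: [6]
LOAD_FAST s → push -1. Stack: [6, -1]
BINARY_OP & → 6 & -1 = 6. Stack: [6]
STORE_FAST z → z=6. Stack: []
LOAD_FAST_LOAD_FAST z,a → push 6,-6. Stack: [6, -6]
BINARY_OP // → 6 // -6 = -1. Stack: [-1]
RETURN_VALUE → return -1.

-1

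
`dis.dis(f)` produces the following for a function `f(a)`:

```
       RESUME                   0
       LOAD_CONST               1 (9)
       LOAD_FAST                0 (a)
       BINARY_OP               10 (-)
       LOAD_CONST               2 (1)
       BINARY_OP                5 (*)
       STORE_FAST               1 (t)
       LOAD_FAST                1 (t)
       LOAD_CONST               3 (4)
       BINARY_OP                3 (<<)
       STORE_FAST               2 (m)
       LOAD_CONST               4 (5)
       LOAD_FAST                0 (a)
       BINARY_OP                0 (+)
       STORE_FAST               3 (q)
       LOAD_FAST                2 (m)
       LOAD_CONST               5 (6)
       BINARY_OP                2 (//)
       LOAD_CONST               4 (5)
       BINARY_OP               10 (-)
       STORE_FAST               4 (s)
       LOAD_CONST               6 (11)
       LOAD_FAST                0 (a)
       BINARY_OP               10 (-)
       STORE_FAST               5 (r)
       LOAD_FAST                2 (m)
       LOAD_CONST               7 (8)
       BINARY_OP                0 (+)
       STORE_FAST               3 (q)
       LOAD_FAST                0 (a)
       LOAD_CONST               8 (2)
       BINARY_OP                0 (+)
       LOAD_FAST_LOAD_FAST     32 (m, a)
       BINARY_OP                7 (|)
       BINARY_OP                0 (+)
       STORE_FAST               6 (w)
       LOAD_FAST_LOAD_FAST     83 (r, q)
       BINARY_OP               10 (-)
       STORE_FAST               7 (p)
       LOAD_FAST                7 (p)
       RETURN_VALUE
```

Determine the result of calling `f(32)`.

339

LOAD_CONST → push 9. Stack: [9]
LOAD_FAST a → push 32. Stack: [9, 32]
BINARY_OP - → 9 - 32 = -23. Stack: [-23]
LOAD_CONST → push 1. Stack: [-23, 1]
BINARY_OP * → -23 * 1 = -23. Stack: [-23]
STORE_FAST t → t=-23. Stack: []
LOAD_FAST t → push -23. Stack: [-23]
LOAD_CONST → push 4. Stack: [-23, 4]
BINARY_OP << → -23 << 4 = -368. Stack: [-368]
STORE_FAST m → m=-368. Stack: []
LOAD_CONST → push 5. Stack: [5]
LOAD_FAST a → push 32. Stack: [5, 32]
BINARY_OP + → 5 + 32 = 37. Stack: [37]
STORE_FAST q → q=37. Stack: []
LOAD_FAST m → push -368. Stack: [-368]
LOAD_CONST → push 6. Stack: [-368, 6]
BINARY_OP // → -368 // 6 = -62. Stack: [-62]
LOAD_CONST → push 5. Stack: [-62, 5]
BINARY_OP - → -62 - 5 = -67. Stack: [-67]
STORE_FAST s → s=-67. Stack: []
LOAD_CONST → push 11. Stack: [11]
LOAD_FAST a → push 32. Stack: [11, 32]
BINARY_OP - → 11 - 32 = -21. Stack: [-21]
STORE_FAST r → r=-21. Stack: []
LOAD_FAST m → push -368. Stack: [-368]
LOAD_CONST → push 8. Stack: [-368, 8]
BINARY_OP + → -368 + 8 = -360. Stack: [-360]
STORE_FAST q → q=-360. Stack: []
LOAD_FAST a → push 32. Stack: [32]
LOAD_CONST → push 2. Stack: [32, 2]
BINARY_OP + → 32 + 2 = 34. Stack: [34]
LOAD_FAST_LOAD_FAST m,a → push -368,32. Stack: [34, -368, 32]
BINARY_OP | → -368 | 32 = -336. Stack: [34, -336]
BINARY_OP + → 34 + -336 = -302. Stack: [-302]
STORE_FAST w → w=-302. Stack: []
LOAD_FAST_LOAD_FAST r,q → push -21,-360. Stack: [-21, -360]
BINARY_OP - → -21 - -360 = 339. Stack: [339]
STORE_FAST p → p=339. Stack: []
LOAD_FAST p → push 339. Stack: [339]
RETURN_VALUE → return 339.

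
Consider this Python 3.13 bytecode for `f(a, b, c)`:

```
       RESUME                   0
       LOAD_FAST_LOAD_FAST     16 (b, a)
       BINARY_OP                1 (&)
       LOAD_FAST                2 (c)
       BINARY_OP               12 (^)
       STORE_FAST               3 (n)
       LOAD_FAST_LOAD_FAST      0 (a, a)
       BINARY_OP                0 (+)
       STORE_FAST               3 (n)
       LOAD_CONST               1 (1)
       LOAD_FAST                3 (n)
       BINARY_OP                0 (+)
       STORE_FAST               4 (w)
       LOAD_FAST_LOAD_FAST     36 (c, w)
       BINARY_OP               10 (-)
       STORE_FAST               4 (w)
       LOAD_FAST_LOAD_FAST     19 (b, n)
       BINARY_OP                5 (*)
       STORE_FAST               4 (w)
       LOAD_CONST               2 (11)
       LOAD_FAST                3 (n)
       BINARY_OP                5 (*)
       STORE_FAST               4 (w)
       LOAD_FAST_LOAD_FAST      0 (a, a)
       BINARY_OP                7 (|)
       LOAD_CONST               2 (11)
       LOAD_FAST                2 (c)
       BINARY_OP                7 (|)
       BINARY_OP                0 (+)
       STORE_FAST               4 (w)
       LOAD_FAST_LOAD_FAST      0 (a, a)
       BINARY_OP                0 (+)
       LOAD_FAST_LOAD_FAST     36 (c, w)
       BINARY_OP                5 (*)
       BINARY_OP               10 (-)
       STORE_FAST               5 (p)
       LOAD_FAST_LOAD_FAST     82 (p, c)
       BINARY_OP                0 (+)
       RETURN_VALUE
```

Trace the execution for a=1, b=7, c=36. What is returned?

-1690

LOAD_FAST_LOAD_FAST b,a → push 7,1. Stack: [7, 1]
BINARY_OP & → 7 & 1 = 1. Stack: [1]
LOAD_FAST c → push 36. Stack: [1, 36]
BINARY_OP ^ → 1 ^ 36 = 37. Stack: [37]
STORE_FAST n → n=37. Stack: []
LOAD_FAST_LOAD_FAST a,a → push 1,1. Stack: [1, 1]
BINARY_OP + → 1 + 1 = 2. Stack: [2]
STORE_FAST n → n=2. Stack: []
LOAD_CONST → push 1. Stack: [1]
LOAD_FAST n → push 2. Stack: [1, 2]
BINARY_OP + → 1 + 2 = 3. Stack: [3]
STORE_FAST w → w=3. Stack: []
LOAD_FAST_LOAD_FAST c,w → push 36,3. Stack: [36, 3]
BINARY_OP - → 36 - 3 = 33. Stack: [33]
STORE_FAST w → w=33. Stack: []
LOAD_FAST_LOAD_FAST b,n → push 7,2. Stack: [7, 2]
BINARY_OP * → 7 * 2 = 14. Stack: [14]
STORE_FAST w → w=14. Stack: []
LOAD_CONST → push 11. Stack: [11]
LOAD_FAST n → push 2. Stack: [11, 2]
BINARY_OP * → 11 * 2 = 22. Stack: [22]
STORE_FAST w → w=22. Stack: []
LOAD_FAST_LOAD_FAST a,a → push 1,1. Stack: [1, 1]
BINARY_OP | → 1 | 1 = 1. Stack: [1]
LOAD_CONST → push 11. Stack: [1, 11]
LOAD_FAST c → push 36. Stack: [1, 11, 36]
BINARY_OP | → 11 | 36 = 47. Stack: [1, 47]
BINARY_OP + → 1 + 47 = 48. Stack: [48]
STORE_FAST w → w=48. Stack: []
LOAD_FAST_LOAD_FAST a,a → push 1,1. Stack: [1, 1]
BINARY_OP + → 1 + 1 = 2. Stack: [2]
LOAD_FAST_LOAD_FAST c,w → push 36,48. Stack: [2, 36, 48]
BINARY_OP * → 36 * 48 = 1728. Stack: [2, 1728]
BINARY_OP - → 2 - 1728 = -1726. Stack: [-1726]
STORE_FAST p → p=-1726. Stack: []
LOAD_FAST_LOAD_FAST p,c → push -1726,36. Stack: [-1726, 36]
BINARY_OP + → -1726 + 36 = -1690. Stack: [-1690]
RETURN_VALUE → return -1690.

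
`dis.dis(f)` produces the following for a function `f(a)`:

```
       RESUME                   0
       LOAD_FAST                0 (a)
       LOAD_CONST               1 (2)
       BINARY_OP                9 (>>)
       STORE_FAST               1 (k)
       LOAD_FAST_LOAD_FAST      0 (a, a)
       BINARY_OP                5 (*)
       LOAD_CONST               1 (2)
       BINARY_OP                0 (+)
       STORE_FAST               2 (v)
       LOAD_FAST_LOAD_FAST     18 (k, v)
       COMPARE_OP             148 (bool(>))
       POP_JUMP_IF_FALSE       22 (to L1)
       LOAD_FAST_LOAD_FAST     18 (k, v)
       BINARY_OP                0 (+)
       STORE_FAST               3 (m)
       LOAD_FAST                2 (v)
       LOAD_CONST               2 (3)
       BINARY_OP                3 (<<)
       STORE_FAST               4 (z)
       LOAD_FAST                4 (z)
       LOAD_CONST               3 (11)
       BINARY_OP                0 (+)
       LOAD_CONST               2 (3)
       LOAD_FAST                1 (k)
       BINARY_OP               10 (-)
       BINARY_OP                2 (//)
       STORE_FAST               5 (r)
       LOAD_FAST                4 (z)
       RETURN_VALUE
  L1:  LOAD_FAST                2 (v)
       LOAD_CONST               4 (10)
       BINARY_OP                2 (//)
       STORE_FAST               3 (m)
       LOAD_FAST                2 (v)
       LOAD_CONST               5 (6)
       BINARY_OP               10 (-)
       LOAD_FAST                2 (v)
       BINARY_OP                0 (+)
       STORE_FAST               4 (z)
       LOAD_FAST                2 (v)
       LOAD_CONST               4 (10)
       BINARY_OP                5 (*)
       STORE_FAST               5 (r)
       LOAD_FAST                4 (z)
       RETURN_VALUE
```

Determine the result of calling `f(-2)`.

6

LOAD_FAST a → push -2. Stack: [-2]
LOAD_CONST → push 2. Stack: [-2, 2]
BINARY_OP >> → -2 >> 2 = -1. Stack: [-1]
STORE_FAST k → k=-1. Stack: []
LOAD_FAST_LOAD_FAST a,a → push -2,-2. Stack: [-2, -2]
BINARY_OP * → -2 * -2 = 4. Stack: [4]
LOAD_CONST → push 2. Stack: [4, 2]
BINARY_OP + → 4 + 2 = 6. Stack: [6]
STORE_FAST v → v=6. Stack: []
LOAD_FAST_LOAD_FAST k,v → push -1,6. Stack: [-1, 6]
COMPARE_OP bool(>) → -1 vs 6 = False. Stack: [False]
POP_JUMP_IF_FALSE → pop False; jump. Stack: []
LOAD_FAST v → push 6. Stack: [6]
LOAD_CONST → push 10. Stack: [6, 10]
BINARY_OP // → 6 // 10 = 0. Stack: [0]
STORE_FAST m → m=0. Stack: []
LOAD_FAST v → push 6. Stack: [6]
LOAD_CONST → push 6. Stack: [6, 6]
BINARY_OP - → 6 - 6 = 0. Stack: [0]
LOAD_FAST v → push 6. Stack: [0, 6]
BINARY_OP + → 0 + 6 = 6. Stack: [6]
STORE_FAST z → z=6. Stack: []
LOAD_FAST v → push 6. Stack: [6]
LOAD_CONST → push 10. Stack: [6, 10]
BINARY_OP * → 6 * 10 = 60. Stack: [60]
STORE_FAST r → r=60. Stack: []
LOAD_FAST z → push 6. Stack: [6]
RETURN_VALUE → return 6.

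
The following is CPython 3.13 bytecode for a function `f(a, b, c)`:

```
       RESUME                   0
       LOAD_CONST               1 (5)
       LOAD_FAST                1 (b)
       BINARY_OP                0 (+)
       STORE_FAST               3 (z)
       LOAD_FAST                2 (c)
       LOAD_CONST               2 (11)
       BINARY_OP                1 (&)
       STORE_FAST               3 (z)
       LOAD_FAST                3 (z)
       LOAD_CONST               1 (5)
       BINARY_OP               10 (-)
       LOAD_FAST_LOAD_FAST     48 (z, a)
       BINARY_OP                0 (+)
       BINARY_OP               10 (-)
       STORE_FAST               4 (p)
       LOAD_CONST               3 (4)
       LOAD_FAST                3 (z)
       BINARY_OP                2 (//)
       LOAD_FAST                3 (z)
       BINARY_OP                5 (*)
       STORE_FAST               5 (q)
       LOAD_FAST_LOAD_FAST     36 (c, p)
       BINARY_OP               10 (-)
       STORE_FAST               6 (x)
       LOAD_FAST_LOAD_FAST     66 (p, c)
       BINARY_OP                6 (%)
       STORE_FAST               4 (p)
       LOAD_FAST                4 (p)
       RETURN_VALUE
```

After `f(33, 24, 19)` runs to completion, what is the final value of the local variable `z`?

3

LOAD_CONST → push 5. Stack: [5]
LOAD_FAST b → push 24. Stack: [5, 24]
BINARY_OP + → 5 + 24 = 29. Stack: [29]
STORE_FAST z → z=29. Stack: []
LOAD_FAST c → push 19. Stack: [19]
LOAD_CONST → push 11. Stack: [19, 11]
BINARY_OP & → 19 & 11 = 3. Stack: [3]
STORE_FAST z → z=3. Stack: []
LOAD_FAST z → push 3. Stack: [3]
LOAD_CONST → push 5. Stack: [3, 5]
BINARY_OP - → 3 - 5 = -2. Stack: [-2]
LOAD_FAST_LOAD_FAST z,a → push 3,33. Stack: [-2, 3, 33]
BINARY_OP + → 3 + 33 = 36. Stack: [-2, 36]
BINARY_OP - → -2 - 36 = -38. Stack: [-38]
STORE_FAST p → p=-38. Stack: []
LOAD_CONST → push 4. Stack: [4]
LOAD_FAST z → push 3. Stack: [4, 3]
BINARY_OP // → 4 // 3 = 1. Stack: [1]
LOAD_FAST z → push 3. Stack: [1, 3]
BINARY_OP * → 1 * 3 = 3. Stack: [3]
STORE_FAST q → q=3. Stack: []
LOAD_FAST_LOAD_FAST c,p → push 19,-38. Stack: [19, -38]
BINARY_OP - → 19 - -38 = 57. Stack: [57]
STORE_FAST x → x=57. Stack: []
LOAD_FAST_LOAD_FAST p,c → push -38,19. Stack: [-38, 19]
BINARY_OP % → -38 % 19 = 0. Stack: [0]
STORE_FAST p → p=0. Stack: []
LOAD_FAST p → push 0. Stack: [0]
RETURN_VALUE → return 0.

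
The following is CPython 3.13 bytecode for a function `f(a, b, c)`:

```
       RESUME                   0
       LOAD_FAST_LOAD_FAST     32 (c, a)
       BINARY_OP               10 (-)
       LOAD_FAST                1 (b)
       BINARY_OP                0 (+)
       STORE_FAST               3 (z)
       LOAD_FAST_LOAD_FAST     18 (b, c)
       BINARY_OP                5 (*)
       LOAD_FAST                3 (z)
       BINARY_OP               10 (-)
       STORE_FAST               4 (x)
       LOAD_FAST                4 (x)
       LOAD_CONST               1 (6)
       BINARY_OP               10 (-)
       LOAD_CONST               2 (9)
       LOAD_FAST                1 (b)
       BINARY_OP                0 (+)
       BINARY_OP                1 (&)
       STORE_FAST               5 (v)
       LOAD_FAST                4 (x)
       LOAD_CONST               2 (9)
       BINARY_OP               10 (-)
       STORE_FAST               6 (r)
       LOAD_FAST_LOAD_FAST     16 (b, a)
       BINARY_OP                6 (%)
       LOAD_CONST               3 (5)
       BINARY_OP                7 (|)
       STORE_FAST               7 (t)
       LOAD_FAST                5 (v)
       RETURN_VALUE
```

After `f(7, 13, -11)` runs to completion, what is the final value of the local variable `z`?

LOAD_FAST_LOAD_FAST c,a → push -11,7. Stack: [-11, 7]
BINARY_OP - → -11 - 7 = -18. Stack: [-18]
LOAD_FAST b → push 13. Stack: [-18, 13]
BINARY_OP + → -18 + 13 = -5. Stack: [-5]
STORE_FAST z → z=-5. Stack: []
LOAD_FAST_LOAD_FAST b,c → push 13,-11. Stack: [13, -11]
BINARY_OP * → 13 * -11 = -143. Stack: [-143]
LOAD_FAST z → push -5. Stack: [-143, -5]
BINARY_OP - → -143 - -5 = -138. Stack: [-138]
STORE_FAST x → x=-138. Stack: []
LOAD_FAST x → push -138. Stack: [-138]
LOAD_CONST → push 6. Stack: [-138, 6]
BINARY_OP - → -138 - 6 = -144. Stack: [-144]
LOAD_CONST → push 9. Stack: [-144, 9]
LOAD_FAST b → push 13. Stack: [-144, 9, 13]
BINARY_OP + → 9 + 13 = 22. Stack: [-144, 22]
BINARY_OP & → -144 & 22 = 16. Stack: [16]
STORE_FAST v → v=16. Stack: []
LOAD_FAST x → push -138. Stack: [-138]
LOAD_CONST → push 9. Stack: [-138, 9]
BINARY_OP - → -138 - 9 = -147. Stack: [-147]
STORE_FAST r → r=-147. Stack: []
LOAD_FAST_LOAD_FAST b,a → push 13,7. Stack: [13, 7]
BINARY_OP % → 13 % 7 = 6. Stack: [6]
LOAD_CONST → push 5. Stack: [6, 5]
BINARY_OP | → 6 | 5 = 7. Stack: [7]
STORE_FAST t → t=7. Stack: []
LOAD_FAST v → push 16. Stack: [16]
RETURN_VALUE → return 16.

-5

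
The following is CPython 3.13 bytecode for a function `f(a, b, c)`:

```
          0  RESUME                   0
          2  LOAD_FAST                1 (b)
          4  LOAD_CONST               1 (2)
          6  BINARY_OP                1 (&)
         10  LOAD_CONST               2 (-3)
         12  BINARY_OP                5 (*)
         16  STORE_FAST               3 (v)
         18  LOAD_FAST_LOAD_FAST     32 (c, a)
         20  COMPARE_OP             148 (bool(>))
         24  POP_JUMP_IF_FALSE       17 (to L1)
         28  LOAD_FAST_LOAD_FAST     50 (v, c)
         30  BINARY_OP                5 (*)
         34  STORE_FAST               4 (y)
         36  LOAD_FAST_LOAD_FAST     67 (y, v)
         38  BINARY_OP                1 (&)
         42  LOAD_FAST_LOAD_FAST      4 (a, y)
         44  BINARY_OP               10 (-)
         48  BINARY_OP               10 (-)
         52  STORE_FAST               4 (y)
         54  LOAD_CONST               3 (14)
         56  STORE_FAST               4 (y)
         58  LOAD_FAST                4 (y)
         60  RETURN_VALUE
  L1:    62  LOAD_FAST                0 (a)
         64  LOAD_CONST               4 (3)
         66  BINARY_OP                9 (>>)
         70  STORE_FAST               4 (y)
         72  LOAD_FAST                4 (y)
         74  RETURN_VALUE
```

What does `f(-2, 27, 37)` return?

14

LOAD_FAST b → push 27. Stack: [27]
LOAD_CONST → push 2. Stack: [27, 2]
BINARY_OP & → 27 & 2 = 2. Stack: [2]
LOAD_CONST → push -3. Stack: [2, -3]
BINARY_OP * → 2 * -3 = -6. Stack: [-6]
STORE_FAST v → v=-6. Stack: []
LOAD_FAST_LOAD_FAST c,a → push 37,-2. Stack: [37, -2]
COMPARE_OP bool(>) → 37 vs -2 = True. Stack: [True]
POP_JUMP_IF_FALSE → pop True; no jump. Stack: []
LOAD_FAST_LOAD_FAST v,c → push -6,37. Stack: [-6, 37]
BINARY_OP * → -6 * 37 = -222. Stack: [-222]
STORE_FAST y → y=-222. Stack: []
LOAD_FAST_LOAD_FAST y,v → push -222,-6. Stack: [-222, -6]
BINARY_OP & → -222 & -6 = -222. Stack: [-222]
LOAD_FAST_LOAD_FAST a,y → push -2,-222. Stack: [-222, -2, -222]
BINARY_OP - → -2 - -222 = 220. Stack: [-222, 220]
BINARY_OP - → -222 - 220 = -442. Stack: [-442]
STORE_FAST y → y=-442. Stack: []
LOAD_CONST → push 14. Stack: [14]
STORE_FAST y → y=14. Stack: []
LOAD_FAST y → push 14. Stack: [14]
RETURN_VALUE → return 14.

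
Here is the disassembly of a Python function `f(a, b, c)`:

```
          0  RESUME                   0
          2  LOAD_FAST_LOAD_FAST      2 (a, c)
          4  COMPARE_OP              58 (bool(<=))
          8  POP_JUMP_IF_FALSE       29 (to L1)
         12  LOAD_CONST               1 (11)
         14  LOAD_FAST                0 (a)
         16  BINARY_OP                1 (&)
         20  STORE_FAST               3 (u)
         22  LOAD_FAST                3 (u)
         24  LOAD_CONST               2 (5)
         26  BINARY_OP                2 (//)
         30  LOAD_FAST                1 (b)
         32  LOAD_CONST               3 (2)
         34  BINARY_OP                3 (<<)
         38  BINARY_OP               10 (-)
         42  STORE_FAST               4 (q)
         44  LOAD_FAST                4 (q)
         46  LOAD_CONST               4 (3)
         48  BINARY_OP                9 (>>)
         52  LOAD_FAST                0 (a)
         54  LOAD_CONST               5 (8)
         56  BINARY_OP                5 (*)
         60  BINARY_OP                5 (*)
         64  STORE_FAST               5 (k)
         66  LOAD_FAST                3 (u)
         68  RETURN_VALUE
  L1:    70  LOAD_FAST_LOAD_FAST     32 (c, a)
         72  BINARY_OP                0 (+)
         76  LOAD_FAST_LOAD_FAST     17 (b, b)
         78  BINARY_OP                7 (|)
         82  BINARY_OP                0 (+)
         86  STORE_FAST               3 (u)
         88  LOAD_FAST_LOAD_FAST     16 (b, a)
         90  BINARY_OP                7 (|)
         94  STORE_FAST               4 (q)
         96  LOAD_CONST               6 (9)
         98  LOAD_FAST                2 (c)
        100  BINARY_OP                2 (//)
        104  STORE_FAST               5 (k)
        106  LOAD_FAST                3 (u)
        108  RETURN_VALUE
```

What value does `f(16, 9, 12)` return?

LOAD_FAST_LOAD_FAST a,c → push 16,12. Stack: [16, 12]
COMPARE_OP bool(<=) → 16 vs 12 = False. Stack: [False]
POP_JUMP_IF_FALSE → pop False; jump. Stack: []
LOAD_FAST_LOAD_FAST c,a → push 12,16. Stack: [12, 16]
BINARY_OP + → 12 + 16 = 28. Stack: [28]
LOAD_FAST_LOAD_FAST b,b → push 9,9. Stack: [28, 9, 9]
BINARY_OP | → 9 | 9 = 9. Stack: [28, 9]
BINARY_OP + → 28 + 9 = 37. Stack: [37]
STORE_FAST u → u=37. Stack: []
LOAD_FAST_LOAD_FAST b,a → push 9,16. Stack: [9, 16]
BINARY_OP | → 9 | 16 = 25. Stack: [25]
STORE_FAST q → q=25. Stack: []
LOAD_CONST → push 9. Stack: [9]
LOAD_FAST c → push 12. Stack: [9, 12]
BINARY_OP // → 9 // 12 = 0. Stack: [0]
STORE_FAST k → k=0. Stack: []
LOAD_FAST u → push 37. Stack: [37]
RETURN_VALUE → return 37.

37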